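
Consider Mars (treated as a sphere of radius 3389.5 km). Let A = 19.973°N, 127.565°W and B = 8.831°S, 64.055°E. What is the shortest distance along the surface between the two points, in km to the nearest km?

9712 km

With latitudes φ₁ = 19.973°, φ₂ = -8.831° and longitude difference Δλ = -168.380°:
cos c = sin φ₁ sin φ₂ + cos φ₁ cos φ₂ cos Δλ = (0.3416)(-0.1535) + (0.9399)(0.9881)(-0.9795) = -0.96212,
so c = arccos(-0.96212) = 2.86546 rad.
Distance = R·c = 3389.5 × 2.8655 ≈ 9712 km.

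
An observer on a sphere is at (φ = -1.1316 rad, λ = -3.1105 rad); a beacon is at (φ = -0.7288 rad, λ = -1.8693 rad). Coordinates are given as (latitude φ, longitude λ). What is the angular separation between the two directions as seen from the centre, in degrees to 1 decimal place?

With latitudes φ₁ = -64.836°, φ₂ = -41.757° and longitude difference Δλ = 71.116°:
Haversine: a = sin²(Δφ/2) + cos φ₁ cos φ₂ sin²(Δλ/2) = 0.0400 + (0.4252)(0.7460)(0.3382) = 0.14728.
Central angle c = 2·arcsin(√a) = 0.78776 rad.
So the angular separation is 45.1°.

45.1°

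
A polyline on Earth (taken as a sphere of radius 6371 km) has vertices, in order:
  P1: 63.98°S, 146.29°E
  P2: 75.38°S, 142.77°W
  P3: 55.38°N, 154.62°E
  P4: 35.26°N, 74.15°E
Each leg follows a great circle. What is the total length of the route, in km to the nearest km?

24296 km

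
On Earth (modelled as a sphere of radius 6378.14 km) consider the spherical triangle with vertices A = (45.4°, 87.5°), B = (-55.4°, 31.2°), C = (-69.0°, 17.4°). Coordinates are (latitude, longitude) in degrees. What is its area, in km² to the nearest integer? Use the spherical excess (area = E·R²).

6383447 km²

Side lengths (central angles): a = 0.2612, b = 2.1884, c = 1.9443 rad; semiperimeter s = 2.1969.
By l'Huilier's theorem, tan(E/4) = √[tan(s/2) tan((s−a)/2) tan((s−b)/2) tan((s−c)/2)], giving spherical excess E = 0.1569 rad.
Area = E·R² = 0.1569 × (6378.14)² ≈ 6383447 km².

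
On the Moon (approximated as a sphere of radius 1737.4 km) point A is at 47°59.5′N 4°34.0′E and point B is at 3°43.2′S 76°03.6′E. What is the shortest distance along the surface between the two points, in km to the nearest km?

Let φ₁ = 0.8376 rad, φ₂ = -0.0649 rad, and Δλ = 1.2478 rad.
cos c = sin φ₁ sin φ₂ + cos φ₁ cos φ₂ cos Δλ = (0.7430)(-0.0649) + (0.6692)(0.9979)(0.3174) = 0.16377,
so c = arccos(0.16377) = 1.40629 rad.
Distance = R·c = 1737.4 × 1.4063 ≈ 2443 km.

2443 km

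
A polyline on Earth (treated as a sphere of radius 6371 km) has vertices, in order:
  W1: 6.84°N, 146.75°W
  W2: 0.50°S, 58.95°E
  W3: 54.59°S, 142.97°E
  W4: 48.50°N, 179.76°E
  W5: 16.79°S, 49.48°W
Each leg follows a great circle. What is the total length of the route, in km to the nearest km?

Leg W1→W2: central angle 2.6807 rad, distance 17078.9 km.
Leg W2→W3: central angle 1.5033 rad, distance 9577.3 km.
Leg W3→W4: central angle 1.8786 rad, distance 11968.4 km.
Leg W4→W5: central angle 2.2530 rad, distance 14354.0 km.
Total: 17078.9 + 9577.3 + 11968.4 + 14354.0 ≈ 52979 km.

52979 km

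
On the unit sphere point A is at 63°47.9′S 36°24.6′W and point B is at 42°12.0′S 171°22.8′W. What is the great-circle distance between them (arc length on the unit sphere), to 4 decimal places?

In radians: φ₁ = -1.1135, φ₂ = -0.7365, Δλ = -134.970° = -2.3557 rad.
Haversine: a = sin²(Δφ/2) + cos φ₁ cos φ₂ sin²(Δλ/2) = 0.0351 + (0.4415)(0.7408)(0.8534) = 0.31423.
Central angle c = 2·arcsin(√a) = 1.19014 rad.
On the unit sphere the arc length equals the central angle: 1.1901.

1.1901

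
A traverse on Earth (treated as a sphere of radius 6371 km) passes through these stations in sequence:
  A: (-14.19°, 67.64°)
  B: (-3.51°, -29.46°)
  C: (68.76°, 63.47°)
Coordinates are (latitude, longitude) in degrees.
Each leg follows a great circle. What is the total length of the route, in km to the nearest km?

21164 km

Leg A→B: central angle 1.6756 rad, distance 10675.2 km.
Leg B→C: central angle 1.6464 rad, distance 10489.3 km.
Total: 10675.2 + 10489.3 ≈ 21164 km.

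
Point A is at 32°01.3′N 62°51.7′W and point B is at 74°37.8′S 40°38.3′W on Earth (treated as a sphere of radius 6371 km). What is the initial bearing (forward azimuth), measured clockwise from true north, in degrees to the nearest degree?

Δλ = 22.223° = 0.3879 rad.
y = sin Δλ · cos φ₂ = (0.3782)(0.2651) = 0.1002
x = cos φ₁ sin φ₂ − sin φ₁ cos φ₂ cos Δλ = (0.8478)(-0.9642) − (0.5302)(0.2651)(0.9257) = -0.9476
θ = atan2(y, x) = 173.96°, so the bearing is 174°.

174°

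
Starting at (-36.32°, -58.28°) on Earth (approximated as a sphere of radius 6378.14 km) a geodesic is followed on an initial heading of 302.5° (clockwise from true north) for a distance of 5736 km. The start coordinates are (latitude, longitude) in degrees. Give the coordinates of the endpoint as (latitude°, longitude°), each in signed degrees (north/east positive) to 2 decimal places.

-1.69°, -99.62°

Angular distance δ = d/R = 5736/6378.14 = 0.89932 rad; initial bearing θ = 5.2796 rad.
sin φ₂ = sin φ₁ cos δ + cos φ₁ sin δ cos θ = (-0.5923)(0.6221) + (0.8057)(0.7829)(0.5373) = -0.0296, so φ₂ = -1.69°.
Δλ = atan2(sin θ sin δ cos φ₁, cos δ − sin φ₁ sin φ₂) = atan2(-0.5320, 0.6046) = -41.344°.
λ₂ = -58.280° − 41.344° = -99.62°.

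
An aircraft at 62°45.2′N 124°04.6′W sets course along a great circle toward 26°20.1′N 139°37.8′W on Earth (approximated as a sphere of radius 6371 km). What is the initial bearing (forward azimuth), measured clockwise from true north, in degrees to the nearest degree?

With φ₁ = 1.0953, φ₂ = 0.4596, Δλ = -0.2715 rad, the forward-azimuth formula gives
θ = atan2( sin Δλ cos φ₂ , cos φ₁ sin φ₂ − sin φ₁ cos φ₂ cos Δλ ) = atan2(-0.2403, -0.5645) = -156.94°.
Adding 360° brings this into [0°, 360°): 203°.

203°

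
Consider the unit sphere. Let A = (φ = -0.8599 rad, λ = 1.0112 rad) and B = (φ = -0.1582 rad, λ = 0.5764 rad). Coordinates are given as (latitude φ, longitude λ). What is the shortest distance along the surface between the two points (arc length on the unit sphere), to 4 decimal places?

With latitudes φ₁ = -49.269°, φ₂ = -9.064° and longitude difference Δλ = -24.912°:
cos c = sin φ₁ sin φ₂ + cos φ₁ cos φ₂ cos Δλ = (-0.7578)(-0.1575) + (0.6525)(0.9875)(0.9070) = 0.70379,
so c = arccos(0.70379) = 0.79008 rad.
On the unit sphere the arc length equals the central angle: 0.7901.

0.7901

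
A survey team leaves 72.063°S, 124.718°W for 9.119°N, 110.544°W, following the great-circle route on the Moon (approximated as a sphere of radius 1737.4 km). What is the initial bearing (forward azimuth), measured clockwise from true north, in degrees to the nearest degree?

With φ₁ = -1.2577, φ₂ = 0.1592, Δλ = 0.2474 rad, the forward-azimuth formula gives
θ = atan2( sin Δλ cos φ₂ , cos φ₁ sin φ₂ − sin φ₁ cos φ₂ cos Δλ ) = atan2(0.2418, 0.9596) = 14.14°.
So the initial bearing is 14°.

14°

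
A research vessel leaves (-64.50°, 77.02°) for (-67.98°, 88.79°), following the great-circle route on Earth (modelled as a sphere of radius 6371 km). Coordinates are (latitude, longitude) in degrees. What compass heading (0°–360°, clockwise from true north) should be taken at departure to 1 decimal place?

Δλ = 11.770° = 0.2054 rad.
y = sin Δλ · cos φ₂ = (0.2040)(0.3749) = 0.0765
x = cos φ₁ sin φ₂ − sin φ₁ cos φ₂ cos Δλ = (0.4305)(-0.9271) − (-0.9026)(0.3749)(0.9790) = -0.0678
θ = atan2(y, x) = 131.56°, so the bearing is 131.6°.

131.6°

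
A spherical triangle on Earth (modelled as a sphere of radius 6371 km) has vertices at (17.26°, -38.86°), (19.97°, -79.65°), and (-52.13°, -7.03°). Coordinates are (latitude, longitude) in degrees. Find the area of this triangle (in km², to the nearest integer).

Side lengths (central angles): a = 1.6682, b = 1.3038, c = 0.6747 rad; semiperimeter s = 1.8234.
By l'Huilier's theorem, tan(E/4) = √[tan(s/2) tan((s−a)/2) tan((s−b)/2) tan((s−c)/2)], giving spherical excess E = 0.5225 rad.
Area = E·R² = 0.5225 × (6371)² ≈ 21207336 km².

21207336 km²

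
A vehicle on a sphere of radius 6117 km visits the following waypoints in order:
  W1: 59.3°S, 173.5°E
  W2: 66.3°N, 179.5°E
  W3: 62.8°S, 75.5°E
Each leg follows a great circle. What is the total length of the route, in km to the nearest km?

29345 km

Leg W1→W2: central angle 2.1935 rad, distance 13417.7 km.
Leg W2→W3: central angle 2.6038 rad, distance 15927.6 km.
Total: 13417.7 + 15927.6 ≈ 29345 km.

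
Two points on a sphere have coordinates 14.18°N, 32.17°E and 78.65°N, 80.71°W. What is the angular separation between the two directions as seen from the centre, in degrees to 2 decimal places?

80.45°

In radians: φ₁ = 0.2475, φ₂ = 1.3727, Δλ = -112.880° = -1.9701 rad.
cos c = sin φ₁ sin φ₂ + cos φ₁ cos φ₂ cos Δλ = (0.2450)(0.9804) + (0.9695)(0.1968)(-0.3888) = 0.16599,
so c = arccos(0.16599) = 1.40403 rad.
So the angular separation is 80.45°.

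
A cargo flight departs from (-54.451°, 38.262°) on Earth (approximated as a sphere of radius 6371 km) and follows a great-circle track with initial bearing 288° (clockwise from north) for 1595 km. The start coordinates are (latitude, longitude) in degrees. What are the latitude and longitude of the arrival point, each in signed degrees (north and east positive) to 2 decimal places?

Angular distance δ = d/R = 1595/6371 = 0.25035 rad; initial bearing θ = 5.0265 rad.
sin φ₂ = sin φ₁ cos δ + cos φ₁ sin δ cos θ = (-0.8136)(0.9688) + (0.5814)(0.2477)(0.3090) = -0.7437, so φ₂ = -48.05°.
Δλ = atan2(sin θ sin δ cos φ₁, cos δ − sin φ₁ sin φ₂) = atan2(-0.1370, 0.3637) = -20.639°.
λ₂ = 38.262° − 20.639° = 17.62°.

-48.05°, 17.62°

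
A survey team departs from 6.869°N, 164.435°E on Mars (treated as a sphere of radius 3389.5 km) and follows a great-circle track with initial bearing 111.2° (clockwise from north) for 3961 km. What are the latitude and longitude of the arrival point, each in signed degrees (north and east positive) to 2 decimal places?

Angular distance δ = d/R = 3961/3389.5 = 1.16861 rad; initial bearing θ = 1.9408 rad.
sin φ₂ = sin φ₁ cos δ + cos φ₁ sin δ cos θ = (0.1196)(0.3914) + (0.9928)(0.9202)(-0.3616) = -0.2836, so φ₂ = -16.47°.
Δλ = atan2(sin θ sin δ cos φ₁, cos δ − sin φ₁ sin φ₂) = atan2(0.8518, 0.4253) = 63.464°.
λ₂ = 164.435° + 63.464° = 227.90° → -132.10° after wrapping to (−180°, 180°].

-16.47°, -132.10°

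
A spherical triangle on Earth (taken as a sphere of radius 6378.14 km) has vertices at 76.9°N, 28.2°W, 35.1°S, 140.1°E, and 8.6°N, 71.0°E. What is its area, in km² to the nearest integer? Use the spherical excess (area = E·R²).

66148740 km²

Side lengths (central angles): a = 1.3668, b = 1.4608, c = 2.4063 rad; semiperimeter s = 2.6169.
By l'Huilier's theorem, tan(E/4) = √[tan(s/2) tan((s−a)/2) tan((s−b)/2) tan((s−c)/2)], giving spherical excess E = 1.6260 rad.
Area = E·R² = 1.6260 × (6378.14)² ≈ 66148740 km².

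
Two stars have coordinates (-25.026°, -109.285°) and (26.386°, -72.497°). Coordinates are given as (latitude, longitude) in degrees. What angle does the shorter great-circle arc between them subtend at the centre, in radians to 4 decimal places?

In radians: φ₁ = -0.4368, φ₂ = 0.4605, Δλ = 36.788° = 0.6421 rad.
cos c = sin φ₁ sin φ₂ + cos φ₁ cos φ₂ cos Δλ = (-0.4230)(0.4444) + (0.9061)(0.8958)(0.8009) = 0.46207,
so c = arccos(0.46207) = 1.09047 rad.
So the angular separation is 1.0905 rad.

1.0905 rad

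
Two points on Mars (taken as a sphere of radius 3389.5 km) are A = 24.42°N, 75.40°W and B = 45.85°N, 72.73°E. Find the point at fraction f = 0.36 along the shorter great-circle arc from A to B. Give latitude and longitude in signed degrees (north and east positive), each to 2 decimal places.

Central angle δ = 1.8152 rad. Interpolating on the sphere with fraction f = 0.36:
P = [sin((1−f)δ)·A + sin(fδ)·B] / sin δ = 0.9456·A + 0.6266·B in Cartesian coordinates,
giving P = (0.3466, -0.4164, 0.8405), i.e. latitude 57.19°, longitude -50.23°.

57.19°, -50.23°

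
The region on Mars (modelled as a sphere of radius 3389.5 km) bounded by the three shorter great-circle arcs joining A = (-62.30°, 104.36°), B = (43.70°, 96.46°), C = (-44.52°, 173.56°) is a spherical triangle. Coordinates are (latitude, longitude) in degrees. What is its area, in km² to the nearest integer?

11984300 km²

Side lengths (central angles): a = 1.9491, b = 0.7400, c = 1.8534 rad; semiperimeter s = 2.2712.
By l'Huilier's theorem, tan(E/4) = √[tan(s/2) tan((s−a)/2) tan((s−b)/2) tan((s−c)/2)], giving spherical excess E = 1.0431 rad.
Area = E·R² = 1.0431 × (3389.5)² ≈ 11984300 km².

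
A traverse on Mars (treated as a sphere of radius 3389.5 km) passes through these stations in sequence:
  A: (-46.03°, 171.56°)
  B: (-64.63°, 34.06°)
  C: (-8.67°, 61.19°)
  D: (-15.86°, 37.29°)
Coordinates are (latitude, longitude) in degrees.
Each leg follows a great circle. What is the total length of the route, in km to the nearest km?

Leg A→B: central angle 1.1252 rad, distance 3813.9 km.
Leg B→C: central angle 1.0319 rad, distance 3497.7 km.
Leg C→D: central angle 0.4261 rad, distance 1444.2 km.
Total: 3813.9 + 3497.7 + 1444.2 ≈ 8756 km.

8756 km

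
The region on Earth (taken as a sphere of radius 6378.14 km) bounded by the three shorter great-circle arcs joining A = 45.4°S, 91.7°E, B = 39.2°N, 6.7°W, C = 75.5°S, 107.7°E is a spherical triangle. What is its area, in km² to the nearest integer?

42318349 km²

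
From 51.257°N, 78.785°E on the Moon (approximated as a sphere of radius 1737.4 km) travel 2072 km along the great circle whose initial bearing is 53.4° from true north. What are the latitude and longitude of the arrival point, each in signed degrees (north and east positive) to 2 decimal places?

39.40°, -176.13°

Angular distance δ = d/R = 2072/1737.4 = 1.19259 rad; initial bearing θ = 0.9320 rad.
sin φ₂ = sin φ₁ cos δ + cos φ₁ sin δ cos θ = (0.7800)(0.3693) + (0.6258)(0.9293)(0.5962) = 0.6348, so φ₂ = 39.40°.
Δλ = atan2(sin θ sin δ cos φ₁, cos δ − sin φ₁ sin φ₂) = atan2(0.4669, -0.1258) = 105.083°.
λ₂ = 78.785° + 105.083° = 183.87° → -176.13° after wrapping to (−180°, 180°].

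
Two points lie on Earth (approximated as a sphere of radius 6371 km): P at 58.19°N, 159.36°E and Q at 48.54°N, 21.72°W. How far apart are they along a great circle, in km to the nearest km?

With latitudes φ₁ = 58.190°, φ₂ = 48.540° and longitude difference Δλ = 178.920°:
cos c = sin φ₁ sin φ₂ + cos φ₁ cos φ₂ cos Δλ = (0.8498)(0.7494) + (0.5271)(0.6621)(-0.9998) = 0.28792,
so c = arccos(0.28792) = 1.27874 rad.
Distance = R·c = 6371 × 1.2787 ≈ 8147 km.

8147 km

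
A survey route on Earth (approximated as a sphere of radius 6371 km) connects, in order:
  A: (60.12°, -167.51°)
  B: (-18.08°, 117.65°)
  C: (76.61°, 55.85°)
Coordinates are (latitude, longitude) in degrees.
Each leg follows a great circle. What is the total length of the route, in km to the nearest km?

Leg A→B: central angle 1.7166 rad, distance 10936.2 km.
Leg B→C: central angle 1.7700 rad, distance 11276.6 km.
Total: 10936.2 + 11276.6 ≈ 22213 km.

22213 km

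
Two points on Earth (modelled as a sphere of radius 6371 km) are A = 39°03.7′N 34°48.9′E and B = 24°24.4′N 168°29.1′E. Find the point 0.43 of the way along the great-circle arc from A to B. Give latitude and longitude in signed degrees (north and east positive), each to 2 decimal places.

58.25°, 98.82°

Central angle δ = 1.8007 rad. Interpolating on the sphere with fraction f = 0.43:
P = [sin((1−f)δ)·A + sin(fδ)·B] / sin δ = 0.8785·A + 0.7181·B in Cartesian coordinates,
giving P = (-0.0807, 0.5200, 0.8503), i.e. latitude 58.25°, longitude 98.82°.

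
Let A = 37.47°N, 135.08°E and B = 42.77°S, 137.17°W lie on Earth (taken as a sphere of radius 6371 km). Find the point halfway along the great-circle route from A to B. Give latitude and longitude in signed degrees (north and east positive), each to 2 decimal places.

-3.67°, 176.81°

Central angle δ = 1.9717 rad. Interpolating on the sphere with fraction f = 0.5:
P = [sin((1−f)δ)·A + sin(fδ)·B] / sin δ = 0.9055·A + 0.9055·B in Cartesian coordinates,
giving P = (-0.9964, 0.0556, -0.0640), i.e. latitude -3.67°, longitude 176.81°.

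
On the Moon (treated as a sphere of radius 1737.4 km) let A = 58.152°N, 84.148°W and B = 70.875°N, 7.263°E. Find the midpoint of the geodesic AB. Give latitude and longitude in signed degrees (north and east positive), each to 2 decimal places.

The central angle between A and B is δ = 0.6463 rad.
With f = 0.5, the slerp weights are sin((1−f)δ)/sin δ = 0.5273 and sin(fδ)/sin δ = 0.5273.
Weighted sum of the unit vectors: (0.5273)·(0.0538,-0.5249,0.8495) + (0.5273)·(0.3250,0.0414,0.9448) = (0.1997, -0.2549, 0.9461).
Converting back: φ = atan2(z, √(x²+y²)) = 71.10°, λ = atan2(y, x) = -51.92°.

71.10°, -51.92°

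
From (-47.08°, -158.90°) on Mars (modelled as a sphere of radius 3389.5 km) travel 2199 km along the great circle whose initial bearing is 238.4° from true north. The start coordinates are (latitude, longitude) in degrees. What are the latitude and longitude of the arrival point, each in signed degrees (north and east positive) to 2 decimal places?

-53.05°, 142.23°

Angular distance δ = d/R = 2199/3389.5 = 0.64877 rad; initial bearing θ = 4.1609 rad.
sin φ₂ = sin φ₁ cos δ + cos φ₁ sin δ cos θ = (-0.7323)(0.7968) + (0.6810)(0.6042)(-0.5240) = -0.7991, so φ₂ = -53.05°.
Δλ = atan2(sin θ sin δ cos φ₁, cos δ − sin φ₁ sin φ₂) = atan2(-0.3504, 0.2116) = -58.872°.
λ₂ = -158.900° − 58.872° = -217.77° → 142.23° after wrapping to (−180°, 180°].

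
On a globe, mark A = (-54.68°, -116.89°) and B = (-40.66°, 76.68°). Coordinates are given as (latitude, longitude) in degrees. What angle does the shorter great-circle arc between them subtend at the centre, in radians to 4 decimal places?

Let φ₁ = -0.9543 rad, φ₂ = -0.7097 rad, and Δλ = -2.9048 rad.
cos c = sin φ₁ sin φ₂ + cos φ₁ cos φ₂ cos Δλ = (-0.8159)(-0.6516) + (0.5781)(0.7586)(-0.9721) = 0.10531,
so c = arccos(0.10531) = 1.46529 rad.
So the angular separation is 1.4653 rad.

1.4653 rad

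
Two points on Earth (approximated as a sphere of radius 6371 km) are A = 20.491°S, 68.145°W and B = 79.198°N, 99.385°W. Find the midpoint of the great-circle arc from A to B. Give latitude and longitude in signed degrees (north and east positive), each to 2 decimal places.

Central angle δ = 1.7658 rad. Interpolating on the sphere with fraction f = 0.5:
P = [sin((1−f)δ)·A + sin(fδ)·B] / sin δ = 0.7875·A + 0.7875·B in Cartesian coordinates,
giving P = (0.2505, -0.8303, 0.4979), i.e. latitude 29.86°, longitude -73.21°.

29.86°, -73.21°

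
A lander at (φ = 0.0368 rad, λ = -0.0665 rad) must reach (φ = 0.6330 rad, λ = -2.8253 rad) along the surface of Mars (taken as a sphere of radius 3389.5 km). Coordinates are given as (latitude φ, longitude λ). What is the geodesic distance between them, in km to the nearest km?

In radians: φ₁ = 0.0368, φ₂ = 0.6330, Δλ = -158.068° = -2.7588 rad.
Haversine: a = sin²(Δφ/2) + cos φ₁ cos φ₂ sin²(Δλ/2) = 0.0863 + (0.9993)(0.8063)(0.9638) = 0.86282.
Central angle c = 2·arcsin(√a) = 2.38275 rad.
Distance = R·c = 3389.5 × 2.3827 ≈ 8076 km.

8076 km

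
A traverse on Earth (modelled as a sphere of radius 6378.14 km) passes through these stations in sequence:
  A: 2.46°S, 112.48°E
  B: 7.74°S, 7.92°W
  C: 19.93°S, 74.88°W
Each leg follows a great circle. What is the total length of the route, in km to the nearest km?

20644 km

Leg A→B: central angle 2.0888 rad, distance 13322.9 km.
Leg B→C: central angle 1.1478 rad, distance 7320.9 km.
Total: 13322.9 + 7320.9 ≈ 20644 km.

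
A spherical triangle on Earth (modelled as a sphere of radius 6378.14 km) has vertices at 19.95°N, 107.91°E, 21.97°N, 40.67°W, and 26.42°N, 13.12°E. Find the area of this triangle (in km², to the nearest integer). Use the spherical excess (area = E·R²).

Side lengths (central angles): a = 0.8538, b = 1.4892, c = 2.2348 rad; semiperimeter s = 2.2889.
By l'Huilier's theorem, tan(E/4) = √[tan(s/2) tan((s−a)/2) tan((s−b)/2) tan((s−c)/2)], giving spherical excess E = 0.5888 rad.
Area = E·R² = 0.5888 × (6378.14)² ≈ 23950814 km².

23950814 km²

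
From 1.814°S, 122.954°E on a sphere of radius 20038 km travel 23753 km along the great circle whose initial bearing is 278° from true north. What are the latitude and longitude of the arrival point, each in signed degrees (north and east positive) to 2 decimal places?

Angular distance δ = d/R = 23753/20038 = 1.18540 rad; initial bearing θ = 4.8520 rad.
sin φ₂ = sin φ₁ cos δ + cos φ₁ sin δ cos θ = (-0.0317)(0.3759) + (0.9995)(0.9266)(0.1392) = 0.1170, so φ₂ = 6.72°.
Δλ = atan2(sin θ sin δ cos φ₁, cos δ − sin φ₁ sin φ₂) = atan2(-0.9172, 0.3796) = -67.515°.
λ₂ = 122.954° − 67.515° = 55.44°.

6.72°, 55.44°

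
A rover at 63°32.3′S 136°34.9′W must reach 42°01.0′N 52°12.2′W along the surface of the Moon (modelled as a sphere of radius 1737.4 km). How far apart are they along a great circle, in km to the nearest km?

3776 km

Let φ₁ = -1.1090 rad, φ₂ = 0.7333 rad, and Δλ = 1.4727 rad.
cos c = sin φ₁ sin φ₂ + cos φ₁ cos φ₂ cos Δλ = (-0.8952)(0.6693) + (0.4456)(0.7430)(0.0980) = -0.56679,
so c = arccos(-0.56679) = 2.17340 rad.
Distance = R·c = 1737.4 × 2.1734 ≈ 3776 km.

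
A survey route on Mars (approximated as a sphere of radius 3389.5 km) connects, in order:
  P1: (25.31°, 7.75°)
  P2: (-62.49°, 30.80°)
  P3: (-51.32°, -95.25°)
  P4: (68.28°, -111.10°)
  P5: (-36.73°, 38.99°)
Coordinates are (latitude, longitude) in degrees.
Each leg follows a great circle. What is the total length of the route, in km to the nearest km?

24417 km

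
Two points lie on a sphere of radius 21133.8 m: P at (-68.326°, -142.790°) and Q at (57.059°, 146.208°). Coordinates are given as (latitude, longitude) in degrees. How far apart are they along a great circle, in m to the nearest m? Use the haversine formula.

With latitudes φ₁ = -68.326°, φ₂ = 57.059° and longitude difference Δλ = -71.002°:
Haversine: a = sin²(Δφ/2) + cos φ₁ cos φ₂ sin²(Δλ/2) = 0.7895 + (0.3693)(0.5438)(0.3372) = 0.85726.
Central angle c = 2·arcsin(√a) = 2.36673 rad.
Distance = R·c = 21133.8 × 2.3667 ≈ 50018 m.

50018 m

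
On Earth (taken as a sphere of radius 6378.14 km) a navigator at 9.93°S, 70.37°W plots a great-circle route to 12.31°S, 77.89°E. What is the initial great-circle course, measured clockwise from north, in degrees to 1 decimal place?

124.5°

With φ₁ = -0.1733, φ₂ = -0.2149, Δλ = 2.5876 rad, the forward-azimuth formula gives
θ = atan2( sin Δλ cos φ₂ , cos φ₁ sin φ₂ − sin φ₁ cos φ₂ cos Δλ ) = atan2(0.5140, -0.3533) = 124.50°.
So the initial bearing is 124.5°.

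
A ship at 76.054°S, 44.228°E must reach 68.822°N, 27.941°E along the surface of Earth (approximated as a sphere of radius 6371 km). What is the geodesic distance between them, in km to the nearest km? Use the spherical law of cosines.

Let φ₁ = -1.3274 rad, φ₂ = 1.2012 rad, and Δλ = -0.2843 rad.
cos c = sin φ₁ sin φ₂ + cos φ₁ cos φ₂ cos Δλ = (-0.9705)(0.9325) + (0.2410)(0.3613)(0.9599) = -0.82140,
so c = arccos(-0.82140) = 2.53466 rad.
Distance = R·c = 6371 × 2.5347 ≈ 16148 km.

16148 km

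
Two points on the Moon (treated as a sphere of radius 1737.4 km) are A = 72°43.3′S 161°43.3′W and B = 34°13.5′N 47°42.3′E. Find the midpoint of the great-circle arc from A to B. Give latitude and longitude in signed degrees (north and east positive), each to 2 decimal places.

-33.78°, 62.11°

The central angle between A and B is δ = 2.4203 rad.
With f = 0.5, the slerp weights are sin((1−f)δ)/sin δ = 1.4169 and sin(fδ)/sin δ = 1.4169.
Weighted sum of the unit vectors: (1.4169)·(-0.2820,-0.0932,-0.9549) + (1.4169)·(0.5564,0.6116,0.5624) = (0.3888, 0.7346, -0.5560).
Converting back: φ = atan2(z, √(x²+y²)) = -33.78°, λ = atan2(y, x) = 62.11°.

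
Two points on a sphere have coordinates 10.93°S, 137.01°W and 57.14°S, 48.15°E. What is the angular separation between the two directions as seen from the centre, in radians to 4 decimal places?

With latitudes φ₁ = -10.930°, φ₂ = -57.140° and longitude difference Δλ = -174.840°:
Haversine: a = sin²(Δφ/2) + cos φ₁ cos φ₂ sin²(Δλ/2) = 0.1540 + (0.9819)(0.5426)(0.9980) = 0.68566.
Central angle c = 2·arcsin(√a) = 1.95122 rad.
So the angular separation is 1.9512 rad.

1.9512 rad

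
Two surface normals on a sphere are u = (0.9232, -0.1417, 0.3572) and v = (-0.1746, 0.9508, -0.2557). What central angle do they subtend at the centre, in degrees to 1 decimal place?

112.8°

u·v = -0.3873; |u| = 1.0000, |v| = 0.9999.
cos θ = (u·v)/(|u||v|) = -0.3873, so θ = 112.8°.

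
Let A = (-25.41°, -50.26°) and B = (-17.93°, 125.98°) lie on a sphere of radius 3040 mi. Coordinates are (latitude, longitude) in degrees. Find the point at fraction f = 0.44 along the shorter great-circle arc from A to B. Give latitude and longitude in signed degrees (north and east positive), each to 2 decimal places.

Central angle δ = 2.3825 rad. Interpolating on the sphere with fraction f = 0.44:
P = [sin((1−f)δ)·A + sin(fδ)·B] / sin δ = 1.4124·A + 1.2590·B in Cartesian coordinates,
giving P = (0.1118, -0.0117, -0.9937), i.e. latitude -83.54°, longitude -5.95°.

-83.54°, -5.95°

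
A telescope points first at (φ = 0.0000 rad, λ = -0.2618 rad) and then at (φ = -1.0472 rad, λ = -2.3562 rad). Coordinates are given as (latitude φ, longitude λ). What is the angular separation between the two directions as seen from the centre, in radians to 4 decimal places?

With latitudes φ₁ = 0.000°, φ₂ = -60.000° and longitude difference Δλ = -120.000°:
Haversine: a = sin²(Δφ/2) + cos φ₁ cos φ₂ sin²(Δλ/2) = 0.2500 + (1.0000)(0.5000)(0.7500) = 0.62500.
Central angle c = 2·arcsin(√a) = 1.82348 rad.
So the angular separation is 1.8235 rad.

1.8235 rad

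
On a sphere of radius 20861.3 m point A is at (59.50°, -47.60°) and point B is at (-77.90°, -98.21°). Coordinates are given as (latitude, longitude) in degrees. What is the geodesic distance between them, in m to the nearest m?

51266 m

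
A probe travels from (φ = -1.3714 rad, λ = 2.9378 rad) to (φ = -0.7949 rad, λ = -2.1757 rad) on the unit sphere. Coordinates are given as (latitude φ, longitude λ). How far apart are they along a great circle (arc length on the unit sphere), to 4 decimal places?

Let φ₁ = -1.3714 rad, φ₂ = -0.7949 rad, and Δλ = 1.1697 rad.
cos c = sin φ₁ sin φ₂ + cos φ₁ cos φ₂ cos Δλ = (-0.9802)(-0.7138) + (0.1981)(0.7004)(0.3904) = 0.75381,
so c = arccos(0.75381) = 0.71695 rad.
On the unit sphere the arc length equals the central angle: 0.7169.

0.7169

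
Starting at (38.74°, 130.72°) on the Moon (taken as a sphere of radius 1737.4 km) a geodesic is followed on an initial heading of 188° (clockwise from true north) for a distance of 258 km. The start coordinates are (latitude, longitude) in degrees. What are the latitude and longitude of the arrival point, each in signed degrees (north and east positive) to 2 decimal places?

30.31°, 129.35°

Angular distance δ = d/R = 258/1737.4 = 0.14850 rad; initial bearing θ = 3.2812 rad.
sin φ₂ = sin φ₁ cos δ + cos φ₁ sin δ cos θ = (0.6258)(0.9890) + (0.7800)(0.1480)(-0.9903) = 0.5046, so φ₂ = 30.31°.
Δλ = atan2(sin θ sin δ cos φ₁, cos δ − sin φ₁ sin φ₂) = atan2(-0.0161, 0.6732) = -1.367°.
λ₂ = 130.720° − 1.367° = 129.35°.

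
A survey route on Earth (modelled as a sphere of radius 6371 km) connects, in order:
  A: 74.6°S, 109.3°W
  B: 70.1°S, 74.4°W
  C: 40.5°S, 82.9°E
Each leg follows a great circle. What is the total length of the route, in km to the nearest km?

Leg A→B: central angle 0.1970 rad, distance 1255.0 km.
Leg B→C: central angle 1.1898 rad, distance 7579.9 km.
Total: 1255.0 + 7579.9 ≈ 8835 km.

8835 km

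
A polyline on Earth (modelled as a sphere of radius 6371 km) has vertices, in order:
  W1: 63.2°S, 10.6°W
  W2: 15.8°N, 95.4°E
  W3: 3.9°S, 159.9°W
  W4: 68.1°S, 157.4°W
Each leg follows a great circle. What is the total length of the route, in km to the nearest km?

Leg W1→W2: central angle 1.9419 rad, distance 12371.7 km.
Leg W2→W3: central angle 1.8360 rad, distance 11697.3 km.
Leg W3→W4: central angle 1.1209 rad, distance 7141.2 km.
Total: 12371.7 + 11697.3 + 7141.2 ≈ 31210 km.

31210 km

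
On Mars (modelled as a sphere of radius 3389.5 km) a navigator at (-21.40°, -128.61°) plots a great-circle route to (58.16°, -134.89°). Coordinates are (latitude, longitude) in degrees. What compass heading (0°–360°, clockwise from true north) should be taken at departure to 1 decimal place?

356.6°

Δλ = -6.280° = -0.1096 rad.
y = sin Δλ · cos φ₂ = (-0.1094)(0.5275) = -0.0577
x = cos φ₁ sin φ₂ − sin φ₁ cos φ₂ cos Δλ = (0.9311)(0.8495) − (-0.3649)(0.5275)(0.9940) = 0.9823
θ = atan2(y, x) = -3.36°; adding 360° gives 356.6°.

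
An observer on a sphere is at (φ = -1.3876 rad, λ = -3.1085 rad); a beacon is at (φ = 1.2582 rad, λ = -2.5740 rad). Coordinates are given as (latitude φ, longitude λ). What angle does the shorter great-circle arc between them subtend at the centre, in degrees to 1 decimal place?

With latitudes φ₁ = -79.504°, φ₂ = 72.090° and longitude difference Δλ = 30.625°:
Haversine: a = sin²(Δφ/2) + cos φ₁ cos φ₂ sin²(Δλ/2) = 0.9398 + (0.1822)(0.3075)(0.0697) = 0.94370.
Central angle c = 2·arcsin(√a) = 2.66248 rad.
So the angular separation is 152.5°.

152.5°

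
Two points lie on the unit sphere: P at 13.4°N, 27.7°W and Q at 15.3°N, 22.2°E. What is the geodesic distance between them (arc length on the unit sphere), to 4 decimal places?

In radians: φ₁ = 0.2339, φ₂ = 0.2670, Δλ = 49.900° = 0.8709 rad.
Haversine: a = sin²(Δφ/2) + cos φ₁ cos φ₂ sin²(Δλ/2) = 0.0003 + (0.9728)(0.9646)(0.1779) = 0.16723.
Central angle c = 2·arcsin(√a) = 0.84259 rad.
On the unit sphere the arc length equals the central angle: 0.8426.

0.8426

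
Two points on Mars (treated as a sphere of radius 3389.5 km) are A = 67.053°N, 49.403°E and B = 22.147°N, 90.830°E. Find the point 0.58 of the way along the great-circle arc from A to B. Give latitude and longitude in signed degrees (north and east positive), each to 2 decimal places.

42.42°, 81.34°

Central angle δ = 0.9047 rad. Interpolating on the sphere with fraction f = 0.58:
P = [sin((1−f)δ)·A + sin(fδ)·B] / sin δ = 0.4717·A + 0.6372·B in Cartesian coordinates,
giving P = (0.1111, 0.7298, 0.6746), i.e. latitude 42.42°, longitude 81.34°.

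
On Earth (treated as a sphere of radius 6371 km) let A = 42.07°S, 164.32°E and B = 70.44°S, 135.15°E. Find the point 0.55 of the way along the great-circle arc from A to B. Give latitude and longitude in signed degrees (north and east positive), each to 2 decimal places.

Central angle δ = 0.5579 rad. Interpolating on the sphere with fraction f = 0.55:
P = [sin((1−f)δ)·A + sin(fδ)·B] / sin δ = 0.4693·A + 0.5705·B in Cartesian coordinates,
giving P = (-0.4708, 0.2289, -0.8520), i.e. latitude -58.43°, longitude 154.08°.

-58.43°, 154.08°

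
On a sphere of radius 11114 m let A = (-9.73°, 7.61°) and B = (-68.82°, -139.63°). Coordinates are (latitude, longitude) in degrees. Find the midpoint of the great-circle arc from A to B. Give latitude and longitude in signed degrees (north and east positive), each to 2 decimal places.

-57.22°, -8.39°

The central angle between A and B is δ = 1.7131 rad.
With f = 0.5, the slerp weights are sin((1−f)δ)/sin δ = 0.7633 and sin(fδ)/sin δ = 0.7633.
Weighted sum of the unit vectors: (0.7633)·(0.9769,0.1305,-0.1690) + (0.7633)·(-0.2753,-0.2340,-0.9324) = (0.5356, -0.0790, -0.8408).
Converting back: φ = atan2(z, √(x²+y²)) = -57.22°, λ = atan2(y, x) = -8.39°.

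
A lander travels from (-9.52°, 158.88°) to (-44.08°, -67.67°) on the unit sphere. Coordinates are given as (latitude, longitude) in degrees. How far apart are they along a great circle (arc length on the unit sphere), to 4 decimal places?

In radians: φ₁ = -0.1662, φ₂ = -0.7693, Δλ = 133.450° = 2.3291 rad.
Haversine: a = sin²(Δφ/2) + cos φ₁ cos φ₂ sin²(Δλ/2) = 0.0882 + (0.9862)(0.7184)(0.8439) = 0.68609.
Central angle c = 2·arcsin(√a) = 1.95215 rad.
On the unit sphere the arc length equals the central angle: 1.9521.

1.9521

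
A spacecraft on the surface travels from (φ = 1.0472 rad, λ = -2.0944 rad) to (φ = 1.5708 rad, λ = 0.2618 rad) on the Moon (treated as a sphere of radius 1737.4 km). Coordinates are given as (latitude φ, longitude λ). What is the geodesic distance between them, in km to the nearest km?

Let φ₁ = 1.0472 rad, φ₂ = 1.5708 rad, and Δλ = 2.3562 rad.
cos c = sin φ₁ sin φ₂ + cos φ₁ cos φ₂ cos Δλ = (0.8660)(1.0000) + (0.5000)(-0.0000)(-0.7071) = 0.86603,
so c = arccos(0.86603) = 0.52359 rad.
Distance = R·c = 1737.4 × 0.5236 ≈ 910 km.

910 km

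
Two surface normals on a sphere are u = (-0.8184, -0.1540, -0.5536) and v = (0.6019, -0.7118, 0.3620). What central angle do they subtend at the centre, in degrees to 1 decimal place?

u·v = -0.5834; |u| = 1.0000, |v| = 1.0000.
cos θ = (u·v)/(|u||v|) = -0.5834, so θ = 125.7°.

125.7°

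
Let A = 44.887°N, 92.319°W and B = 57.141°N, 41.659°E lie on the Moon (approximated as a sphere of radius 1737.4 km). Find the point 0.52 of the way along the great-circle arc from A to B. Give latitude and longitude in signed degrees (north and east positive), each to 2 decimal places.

72.14°, -38.37°

Central angle δ = 1.2389 rad. Interpolating on the sphere with fraction f = 0.52:
P = [sin((1−f)δ)·A + sin(fδ)·B] / sin δ = 0.5926·A + 0.6352·B in Cartesian coordinates,
giving P = (0.2405, -0.1904, 0.9518), i.e. latitude 72.14°, longitude -38.37°.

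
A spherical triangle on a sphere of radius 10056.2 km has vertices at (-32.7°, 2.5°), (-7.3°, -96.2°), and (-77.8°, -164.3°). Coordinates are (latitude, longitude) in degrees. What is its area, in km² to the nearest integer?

Side lengths (central angles): a = 1.3670, b = 1.2080, c = 1.6284 rad; semiperimeter s = 2.1017.
By l'Huilier's theorem, tan(E/4) = √[tan(s/2) tan((s−a)/2) tan((s−b)/2) tan((s−c)/2)], giving spherical excess E = 1.0873 rad.
Area = E·R² = 1.0873 × (10056.2)² ≈ 109951174 km².

109951174 km²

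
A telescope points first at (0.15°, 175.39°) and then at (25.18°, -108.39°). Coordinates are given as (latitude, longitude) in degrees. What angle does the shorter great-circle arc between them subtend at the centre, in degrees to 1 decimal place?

With latitudes φ₁ = 0.150°, φ₂ = 25.180° and longitude difference Δλ = 76.220°:
Haversine: a = sin²(Δφ/2) + cos φ₁ cos φ₂ sin²(Δλ/2) = 0.0470 + (1.0000)(0.9050)(0.3809) = 0.39166.
Central angle c = 2·arcsin(√a) = 1.35239 rad.
So the angular separation is 77.5°.

77.5°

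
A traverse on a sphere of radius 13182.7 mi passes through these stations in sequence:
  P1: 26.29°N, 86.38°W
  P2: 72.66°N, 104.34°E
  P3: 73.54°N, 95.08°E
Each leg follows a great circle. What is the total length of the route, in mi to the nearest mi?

19237 mi

Leg P1→P2: central angle 1.4099 rad, distance 18585.8 mi.
Leg P2→P3: central angle 0.0494 rad, distance 650.8 mi.
Total: 18585.8 + 650.8 ≈ 19237 mi.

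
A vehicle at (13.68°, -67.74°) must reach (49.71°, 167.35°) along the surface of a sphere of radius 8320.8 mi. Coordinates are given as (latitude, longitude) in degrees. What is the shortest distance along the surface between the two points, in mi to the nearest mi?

14569 mi

In radians: φ₁ = 0.2388, φ₂ = 0.8676, Δλ = -124.910° = -2.1801 rad.
cos c = sin φ₁ sin φ₂ + cos φ₁ cos φ₂ cos Δλ = (0.2365)(0.7628) + (0.9716)(0.6467)(-0.5723) = -0.17918,
so c = arccos(-0.17918) = 1.75095 rad.
Distance = R·c = 8320.8 × 1.7509 ≈ 14569 mi.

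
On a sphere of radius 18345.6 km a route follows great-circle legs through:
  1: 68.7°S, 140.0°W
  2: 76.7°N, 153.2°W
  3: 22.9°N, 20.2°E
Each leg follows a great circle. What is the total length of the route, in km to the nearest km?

Leg 1→2: central angle 2.5416 rad, distance 46627.3 km.
Leg 2→3: central angle 1.4018 rad, distance 25717.2 km.
Total: 46627.3 + 25717.2 ≈ 72345 km.

72345 km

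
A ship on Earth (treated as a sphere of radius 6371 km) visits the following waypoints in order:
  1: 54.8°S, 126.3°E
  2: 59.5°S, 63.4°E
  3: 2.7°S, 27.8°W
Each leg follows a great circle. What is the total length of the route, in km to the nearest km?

13501 km

Leg 1→2: central angle 0.5784 rad, distance 3684.8 km.
Leg 2→3: central angle 1.5408 rad, distance 9816.6 km.
Total: 3684.8 + 9816.6 ≈ 13501 km.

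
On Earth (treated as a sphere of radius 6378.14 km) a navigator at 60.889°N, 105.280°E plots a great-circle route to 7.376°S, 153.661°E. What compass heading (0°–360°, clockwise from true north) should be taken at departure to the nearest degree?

131°

With φ₁ = 1.0627, φ₂ = -0.1287, Δλ = 0.8444 rad, the forward-azimuth formula gives
θ = atan2( sin Δλ cos φ₂ , cos φ₁ sin φ₂ − sin φ₁ cos φ₂ cos Δλ ) = atan2(0.7414, -0.6379) = 130.71°.
So the initial bearing is 131°.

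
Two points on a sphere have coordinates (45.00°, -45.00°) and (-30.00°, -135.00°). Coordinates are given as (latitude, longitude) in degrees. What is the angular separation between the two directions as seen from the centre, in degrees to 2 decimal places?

In radians: φ₁ = 0.7854, φ₂ = -0.5236, Δλ = -90.000° = -1.5708 rad.
cos c = sin φ₁ sin φ₂ + cos φ₁ cos φ₂ cos Δλ = (0.7071)(-0.5000) + (0.7071)(0.8660)(0.0000) = -0.35355,
so c = arccos(-0.35355) = 1.93216 rad.
So the angular separation is 110.70°.

110.70°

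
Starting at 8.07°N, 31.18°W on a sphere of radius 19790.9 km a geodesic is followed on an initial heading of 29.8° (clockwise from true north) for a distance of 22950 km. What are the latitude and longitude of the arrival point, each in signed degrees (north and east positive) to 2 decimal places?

57.53°, 26.87°

Angular distance δ = d/R = 22950/19790.9 = 1.15962 rad; initial bearing θ = 0.5201 rad.
sin φ₂ = sin φ₁ cos δ + cos φ₁ sin δ cos θ = (0.1404)(0.3997) + (0.9901)(0.9167)(0.8678) = 0.8437, so φ₂ = 57.53°.
Δλ = atan2(sin θ sin δ cos φ₁, cos δ − sin φ₁ sin φ₂) = atan2(0.4510, 0.2812) = 58.054°.
λ₂ = -31.180° + 58.054° = 26.87°.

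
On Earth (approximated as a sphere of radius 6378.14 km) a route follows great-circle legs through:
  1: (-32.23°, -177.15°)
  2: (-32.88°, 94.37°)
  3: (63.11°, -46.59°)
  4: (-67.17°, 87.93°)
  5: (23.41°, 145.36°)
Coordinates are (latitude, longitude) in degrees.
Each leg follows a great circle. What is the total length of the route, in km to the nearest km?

52787 km

Leg 1→2: central angle 1.2573 rad, distance 8019.3 km.
Leg 2→3: central angle 2.4642 rad, distance 15716.9 km.
Leg 3→4: central angle 2.8085 rad, distance 17913.3 km.
Leg 4→5: central angle 1.7462 rad, distance 11137.5 km.
Total: 8019.3 + 15716.9 + 17913.3 + 11137.5 ≈ 52787 km.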